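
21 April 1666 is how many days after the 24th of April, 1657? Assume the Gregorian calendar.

3284

Apr 24, 1657 → Apr 24, 1658: 365 days.
Apr 24, 1658 → Apr 24, 1659: 365 days.
Apr 24, 1659 → Apr 24, 1660: 366 days (Feb 29, 1660 is in that span).
Apr 24, 1660 → Apr 24, 1661: 365 days.
Apr 24, 1661 → Apr 24, 1662: 365 days.
Apr 24, 1662 → Apr 24, 1663: 365 days.
Apr 24, 1663 → Apr 24, 1664: 366 days (Feb 29, 1664 is in that span).
Apr 24, 1664 → Apr 24, 1665: 365 days.
Apr 24, 1665 → May 24, 1665: 30 days (April has 30).
May 24, 1665 → Jun 24, 1665: 31 days (May has 31).
Jun 24, 1665 → Jul 24, 1665: 30 days (June has 30).
Jul 24, 1665 → Aug 24, 1665: 31 days (July has 31).
Aug 24, 1665 → Sep 24, 1665: 31 days (August has 31).
Sep 24, 1665 → Oct 24, 1665: 30 days (September has 30).
Oct 24, 1665 → Nov 24, 1665: 31 days (October has 31).
Nov 24, 1665 → Dec 24, 1665: 30 days (November has 30).
Dec 24, 1665 → Jan 24, 1666: 31 days (December has 31).
Jan 24, 1666 → Feb 24, 1666: 31 days (January has 31).
Feb 24, 1666 → Mar 24, 1666: 28 days (February has 28).
Mar 24, 1666 → Apr 21, 1666: 28 days.
Total: 3284 days.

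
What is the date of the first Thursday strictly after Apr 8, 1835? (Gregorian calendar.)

April 9, 1835

Apr 8, 1835 is a Wednesday.
From Wednesday to the next Thursday is 1 day.
Apr 8, 1835 + 1 = Apr 9, 1835.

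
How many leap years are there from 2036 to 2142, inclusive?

Multiples of 4 in [2036,2142]: 27.
Of those, multiples of 100: 1 (not leap unless ÷400).
Multiples of 400: 0.
Leap years = 27 − 1 + 0 = 26.

26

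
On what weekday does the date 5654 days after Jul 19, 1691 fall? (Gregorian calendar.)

First find the weekday of Jul 19, 1691. Doomsday rule: the anchor day for the 1600s is Tuesday. For year 91: 91÷12 = 7 r 7, and 7÷4 = 1, so 7+7+1 = 15.
Tuesday + 15 ≡ Wednesday — that's 1691's doomsday.
In July the doomsday date is Jul 11.
Jul 19 is 8 days after Jul 11; 8 mod 7 = 1, so Wednesday + 1 = Thursday.
5654 mod 7 = 5, so 5654 days after a Thursday is Thursday + 5 = Tuesday.

Tuesday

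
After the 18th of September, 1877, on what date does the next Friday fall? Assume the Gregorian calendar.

Sep 18, 1877 is a Tuesday.
From Tuesday to the next Friday is 3 days.
Sep 18, 1877 + 3 = Sep 21, 1877.

September 21, 1877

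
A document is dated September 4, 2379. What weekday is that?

Tuesday

Doomsday rule: the anchor day for the 2300s is Wednesday. For year 79: 79÷12 = 6 r 7, and 7÷4 = 1, so 6+7+1 = 14.
Wednesday + 14 ≡ Wednesday — that's 2379's doomsday.
In September the doomsday date is Sep 5.
Sep 4 is 1 day before Sep 5; 1 mod 7 = 1, so Wednesday − 1 = Tuesday.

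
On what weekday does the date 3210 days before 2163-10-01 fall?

Tuesday

Oct 1, 2163 is a Saturday.
3210 mod 7 = 4, so 3210 days before a Saturday is Saturday − 4 = Tuesday.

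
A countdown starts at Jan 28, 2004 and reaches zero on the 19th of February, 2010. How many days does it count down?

2214

Jan 28, 2004 → Jan 28, 2005: 366 days (Feb 29, 2004 is in that span).
Jan 28, 2005 → Jan 28, 2006: 365 days.
Jan 28, 2006 → Jan 28, 2007: 365 days.
Jan 28, 2007 → Jan 28, 2008: 365 days.
Jan 28, 2008 → Jan 28, 2009: 366 days (Feb 29, 2008 is in that span).
Jan 28, 2009 → Feb 28, 2009: 31 days (January has 31).
Feb 28, 2009 → Mar 28, 2009: 28 days (February has 28).
Mar 28, 2009 → Apr 28, 2009: 31 days (March has 31).
Apr 28, 2009 → May 28, 2009: 30 days (April has 30).
May 28, 2009 → Jun 28, 2009: 31 days (May has 31).
Jun 28, 2009 → Jul 28, 2009: 30 days (June has 30).
Jul 28, 2009 → Aug 28, 2009: 31 days (July has 31).
Aug 28, 2009 → Sep 28, 2009: 31 days (August has 31).
Sep 28, 2009 → Oct 28, 2009: 30 days (September has 30).
Oct 28, 2009 → Nov 28, 2009: 31 days (October has 31).
Nov 28, 2009 → Dec 28, 2009: 30 days (November has 30).
Dec 28, 2009 → Jan 28, 2010: 31 days (December has 31).
Jan 28, 2010 → Feb 19, 2010: 22 days.
Total: 2214 days.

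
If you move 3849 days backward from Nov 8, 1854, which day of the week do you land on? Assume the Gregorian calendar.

Thursday

First find the weekday of Nov 8, 1854. Doomsday rule: the anchor day for the 1800s is Friday. For year 54: 54÷12 = 4 r 6, and 6÷4 = 1, so 4+6+1 = 11.
Friday + 11 ≡ Tuesday — that's 1854's doomsday.
In November the doomsday date is Nov 7.
Nov 8 is 1 day after Nov 7; 1 mod 7 = 1, so Tuesday + 1 = Wednesday.
3849 mod 7 = 6, so 3849 days before a Wednesday is Wednesday − 6 = Thursday.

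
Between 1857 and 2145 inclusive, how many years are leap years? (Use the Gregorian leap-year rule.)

70

Multiples of 4 in [1857,2145]: 72.
Of those, multiples of 100: 3 (not leap unless ÷400).
Multiples of 400: 1.
Leap years = 72 − 3 + 1 = 70.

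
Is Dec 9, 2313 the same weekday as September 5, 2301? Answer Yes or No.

No

From Sep 5, 2301 to Dec 9, 2313 is 4478 days.
4478 mod 7 = 5, so they are different weekdays.
(Sep 5, 2301 is a Thursday; Dec 9, 2313 is a Tuesday.)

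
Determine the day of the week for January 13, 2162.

Wednesday

January 1, 2162 is a Friday.
Jan 1, 2162 → Jan 13, 2162: 12 days.
Total: 12 days.
12 mod 7 = 5, so Friday + 5 = Wednesday.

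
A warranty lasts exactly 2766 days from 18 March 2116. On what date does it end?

+365 (one year) → Mar 18, 2117 (2401 left).
+365 (one year) → Mar 18, 2118 (2036 left).
+365 (one year) → Mar 18, 2119 (1671 left).
+366 (one year; includes Feb 29, 2120) → Mar 18, 2120 (1305 left).
+365 (one year) → Mar 18, 2121 (940 left).
+365 (one year) → Mar 18, 2122 (575 left).
+365 (one year) → Mar 18, 2123 (210 left).
Mar has 31 days: +14 → Apr 1, 2123 (196 left).
Apr has 30 days: +30 → May 1, 2123 (166 left).
May has 31 days: +31 → Jun 1, 2123 (135 left).
Jun has 30 days: +30 → Jul 1, 2123 (105 left).
Jul has 31 days: +31 → Aug 1, 2123 (74 left).
Aug has 31 days: +31 → Sep 1, 2123 (43 left).
Sep has 30 days: +30 → Oct 1, 2123 (13 left).
+13 → Oct 14, 2123.

October 14, 2123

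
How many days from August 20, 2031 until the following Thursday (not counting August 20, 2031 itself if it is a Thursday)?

1

Aug 20, 2031 is a Wednesday.
From Wednesday to the next Thursday is 1 day.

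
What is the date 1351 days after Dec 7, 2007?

August 19, 2011

+366 (one year; includes Feb 29, 2008) → Dec 7, 2008 (985 left).
+365 (one year) → Dec 7, 2009 (620 left).
+365 (one year) → Dec 7, 2010 (255 left).
Dec has 31 days: +25 → Jan 1, 2011 (230 left).
Jan has 31 days: +31 → Feb 1, 2011 (199 left).
Feb has 28 days: +28 → Mar 1, 2011 (171 left).
Mar has 31 days: +31 → Apr 1, 2011 (140 left).
Apr has 30 days: +30 → May 1, 2011 (110 left).
May has 31 days: +31 → Jun 1, 2011 (79 left).
Jun has 30 days: +30 → Jul 1, 2011 (49 left).
Jul has 31 days: +31 → Aug 1, 2011 (18 left).
+18 → Aug 19, 2011.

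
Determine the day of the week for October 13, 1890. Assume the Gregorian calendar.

Monday

Doomsday rule: the anchor day for the 1800s is Friday. For year 90: 90÷12 = 7 r 6, and 6÷4 = 1, so 7+6+1 = 14.
Friday + 14 ≡ Friday — that's 1890's doomsday.
In October the doomsday date is Oct 10.
Oct 13 is 3 days after Oct 10; 3 mod 7 = 3, so Friday + 3 = Monday.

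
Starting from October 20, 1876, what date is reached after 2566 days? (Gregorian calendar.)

+365 (one year) → Oct 20, 1877 (2201 left).
+365 (one year) → Oct 20, 1878 (1836 left).
+365 (one year) → Oct 20, 1879 (1471 left).
+366 (one year; includes Feb 29, 1880) → Oct 20, 1880 (1105 left).
+365 (one year) → Oct 20, 1881 (740 left).
+365 (one year) → Oct 20, 1882 (375 left).
Oct has 31 days: +12 → Nov 1, 1882 (363 left).
Nov has 30 days: +30 → Dec 1, 1882 (333 left).
Dec has 31 days: +31 → Jan 1, 1883 (302 left).
Jan has 31 days: +31 → Feb 1, 1883 (271 left).
Feb has 28 days: +28 → Mar 1, 1883 (243 left).
Mar has 31 days: +31 → Apr 1, 1883 (212 left).
Apr has 30 days: +30 → May 1, 1883 (182 left).
May has 31 days: +31 → Jun 1, 1883 (151 left).
Jun has 30 days: +30 → Jul 1, 1883 (121 left).
Jul has 31 days: +31 → Aug 1, 1883 (90 left).
Aug has 31 days: +31 → Sep 1, 1883 (59 left).
Sep has 30 days: +30 → Oct 1, 1883 (29 left).
+29 → Oct 30, 1883.

October 30, 1883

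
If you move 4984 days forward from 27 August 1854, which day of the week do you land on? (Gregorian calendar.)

Sunday

First find the weekday of Aug 27, 1854. Doomsday rule: the anchor day for the 1800s is Friday. For year 54: 54÷12 = 4 r 6, and 6÷4 = 1, so 4+6+1 = 11.
Friday + 11 ≡ Tuesday — that's 1854's doomsday.
In August the doomsday date is Aug 8.
Aug 27 is 19 days after Aug 8; 19 mod 7 = 5, so Tuesday + 5 = Sunday.
4984 mod 7 = 0, so 4984 days after a Sunday is Sunday + 0 = Sunday.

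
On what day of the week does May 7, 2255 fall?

Doomsday rule: the anchor day for the 2200s is Friday. For year 55: 55÷12 = 4 r 7, and 7÷4 = 1, so 4+7+1 = 12.
Friday + 12 ≡ Wednesday — that's 2255's doomsday.
In May the doomsday date is May 9.
May 7 is 2 days before May 9; 2 mod 7 = 2, so Wednesday − 2 = Monday.

Monday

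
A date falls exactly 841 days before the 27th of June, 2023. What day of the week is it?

Monday

Jun 27, 2023 is a Tuesday.
841 mod 7 = 1, so 841 days before a Tuesday is Tuesday − 1 = Monday.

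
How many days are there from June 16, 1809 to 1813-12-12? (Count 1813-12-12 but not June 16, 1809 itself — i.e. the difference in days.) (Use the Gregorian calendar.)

Jun 16, 1809 → Jun 16, 1810: 365 days.
Jun 16, 1810 → Jun 16, 1811: 365 days.
Jun 16, 1811 → Jun 16, 1812: 366 days (Feb 29, 1812 is in that span).
Jun 16, 1812 → Jun 16, 1813: 365 days.
Jun 16, 1813 → Jul 16, 1813: 30 days (June has 30).
Jul 16, 1813 → Aug 16, 1813: 31 days (July has 31).
Aug 16, 1813 → Sep 16, 1813: 31 days (August has 31).
Sep 16, 1813 → Oct 16, 1813: 30 days (September has 30).
Oct 16, 1813 → Nov 16, 1813: 31 days (October has 31).
Nov 16, 1813 → Dec 12, 1813: 26 days.
Total: 1640 days.

1640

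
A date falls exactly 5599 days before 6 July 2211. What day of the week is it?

First find the weekday of Jul 6, 2211. Doomsday rule: the anchor day for the 2200s is Friday. For year 11: 11÷12 = 0 r 11, and 11÷4 = 2, so 0+11+2 = 13.
Friday + 13 ≡ Thursday — that's 2211's doomsday.
In July the doomsday date is Jul 11.
Jul 6 is 5 days before Jul 11; 5 mod 7 = 5, so Thursday − 5 = Saturday.
5599 mod 7 = 6, so 5599 days before a Saturday is Saturday − 6 = Sunday.

Sunday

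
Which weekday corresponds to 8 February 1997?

Saturday

January 1, 1997 is a Wednesday.
Jan 1, 1997 → Feb 1, 1997: 31 days (January has 31).
Feb 1, 1997 → Feb 8, 1997: 7 days.
Total: 38 days.
38 mod 7 = 3, so Wednesday + 3 = Saturday.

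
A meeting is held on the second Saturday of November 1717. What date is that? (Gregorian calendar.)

November 13, 1717

November 1, 1717 is a Monday.
The first Saturday is therefore November 6 (5 days later).
The second Saturday is 6 + 1×7 = November 13.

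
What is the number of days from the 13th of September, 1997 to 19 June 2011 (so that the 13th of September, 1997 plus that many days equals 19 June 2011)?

Sep 13, 1997 → Sep 13, 1998: 365 days.
Sep 13, 1998 → Sep 13, 1999: 365 days.
Sep 13, 1999 → Sep 13, 2000: 366 days (Feb 29, 2000 is in that span).
Sep 13, 2000 → Sep 13, 2001: 365 days.
Sep 13, 2001 → Sep 13, 2002: 365 days.
Sep 13, 2002 → Sep 13, 2003: 365 days.
Sep 13, 2003 → Sep 13, 2004: 366 days (Feb 29, 2004 is in that span).
Sep 13, 2004 → Sep 13, 2005: 365 days.
Sep 13, 2005 → Sep 13, 2006: 365 days.
Sep 13, 2006 → Sep 13, 2007: 365 days.
Sep 13, 2007 → Sep 13, 2008: 366 days (Feb 29, 2008 is in that span).
Sep 13, 2008 → Sep 13, 2009: 365 days.
Sep 13, 2009 → Sep 13, 2010: 365 days.
Sep 13, 2010 → Oct 13, 2010: 30 days (September has 30).
Oct 13, 2010 → Nov 13, 2010: 31 days (October has 31).
Nov 13, 2010 → Dec 13, 2010: 30 days (November has 30).
Dec 13, 2010 → Jan 13, 2011: 31 days (December has 31).
Jan 13, 2011 → Feb 13, 2011: 31 days (January has 31).
Feb 13, 2011 → Mar 13, 2011: 28 days (February has 28).
Mar 13, 2011 → Apr 13, 2011: 31 days (March has 31).
Apr 13, 2011 → May 13, 2011: 30 days (April has 30).
May 13, 2011 → Jun 13, 2011: 31 days (May has 31).
Jun 13, 2011 → Jun 19, 2011: 6 days.
Total: 5027 days.

5027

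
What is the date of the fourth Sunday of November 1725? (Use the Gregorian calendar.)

November 25, 1725

November 1, 1725 is a Thursday.
The first Sunday is therefore November 4 (3 days later).
The fourth Sunday is 4 + 3×7 = November 25.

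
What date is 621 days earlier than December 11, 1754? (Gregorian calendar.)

−365 (one year) → Dec 11, 1753 (256 left).
−11 → Nov 30, 1753 (end of Nov, 30 days; 245 left).
−30 → Oct 31, 1753 (end of Oct, 31 days; 215 left).
−31 → Sep 30, 1753 (end of Sep, 30 days; 184 left).
−30 → Aug 31, 1753 (end of Aug, 31 days; 154 left).
−31 → Jul 31, 1753 (end of Jul, 31 days; 123 left).
−31 → Jun 30, 1753 (end of Jun, 30 days; 92 left).
−30 → May 31, 1753 (end of May, 31 days; 62 left).
−31 → Apr 30, 1753 (end of Apr, 30 days; 31 left).
−30 → Mar 31, 1753 (end of Mar, 31 days; 1 left).
−1 → Mar 30, 1753.

March 30, 1753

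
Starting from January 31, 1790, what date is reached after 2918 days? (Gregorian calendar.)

+365 (one year) → Jan 31, 1791 (2553 left).
+365 (one year) → Jan 31, 1792 (2188 left).
+366 (one year; includes Feb 29, 1792) → Jan 31, 1793 (1822 left).
+365 (one year) → Jan 31, 1794 (1457 left).
+365 (one year) → Jan 31, 1795 (1092 left).
+365 (one year) → Jan 31, 1796 (727 left).
+366 (one year; includes Feb 29, 1796) → Jan 31, 1797 (361 left).
Jan has 31 days: +1 → Feb 1, 1797 (360 left).
Feb has 28 days: +28 → Mar 1, 1797 (332 left).
Mar has 31 days: +31 → Apr 1, 1797 (301 left).
Apr has 30 days: +30 → May 1, 1797 (271 left).
May has 31 days: +31 → Jun 1, 1797 (240 left).
Jun has 30 days: +30 → Jul 1, 1797 (210 left).
Jul has 31 days: +31 → Aug 1, 1797 (179 left).
Aug has 31 days: +31 → Sep 1, 1797 (148 left).
Sep has 30 days: +30 → Oct 1, 1797 (118 left).
Oct has 31 days: +31 → Nov 1, 1797 (87 left).
Nov has 30 days: +30 → Dec 1, 1797 (57 left).
Dec has 31 days: +31 → Jan 1, 1798 (26 left).
+26 → Jan 27, 1798.

January 27, 1798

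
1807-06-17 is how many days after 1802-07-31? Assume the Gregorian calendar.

Jul 31, 1802 → Jul 31, 1803: 365 days.
Jul 31, 1803 → Jul 31, 1804: 366 days (Feb 29, 1804 is in that span).
Jul 31, 1804 → Jul 31, 1805: 365 days.
Jul 31, 1805 → Jul 31, 1806: 365 days.
Jul 31, 1806 → Aug 31, 1806: 31 days (July has 31).
Aug 31, 1806 → Sep 30, 1806: 30 days (August has 31).
Sep 30, 1806 → Oct 30, 1806: 30 days (September has 30).
Oct 30, 1806 → Nov 30, 1806: 31 days (October has 31).
Nov 30, 1806 → Dec 30, 1806: 30 days (November has 30).
Dec 30, 1806 → Jan 30, 1807: 31 days (December has 31).
Jan 30, 1807 → Feb 28, 1807: 29 days (January has 31).
Feb 28, 1807 → Mar 28, 1807: 28 days (February has 28).
Mar 28, 1807 → Apr 28, 1807: 31 days (March has 31).
Apr 28, 1807 → May 28, 1807: 30 days (April has 30).
May 28, 1807 → Jun 17, 1807: 20 days.
Total: 1782 days.

1782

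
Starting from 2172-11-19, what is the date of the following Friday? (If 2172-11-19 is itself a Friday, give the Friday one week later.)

Nov 19, 2172 is a Thursday.
From Thursday to the next Friday is 1 day.
Nov 19, 2172 + 1 = Nov 20, 2172.

November 20, 2172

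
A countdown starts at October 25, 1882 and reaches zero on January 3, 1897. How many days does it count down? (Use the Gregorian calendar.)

5184

Oct 25, 1882 → Oct 25, 1883: 365 days.
Oct 25, 1883 → Oct 25, 1884: 366 days (Feb 29, 1884 is in that span).
Oct 25, 1884 → Oct 25, 1885: 365 days.
Oct 25, 1885 → Oct 25, 1886: 365 days.
Oct 25, 1886 → Oct 25, 1887: 365 days.
Oct 25, 1887 → Oct 25, 1888: 366 days (Feb 29, 1888 is in that span).
Oct 25, 1888 → Oct 25, 1889: 365 days.
Oct 25, 1889 → Oct 25, 1890: 365 days.
Oct 25, 1890 → Oct 25, 1891: 365 days.
Oct 25, 1891 → Oct 25, 1892: 366 days (Feb 29, 1892 is in that span).
Oct 25, 1892 → Oct 25, 1893: 365 days.
Oct 25, 1893 → Oct 25, 1894: 365 days.
Oct 25, 1894 → Oct 25, 1895: 365 days.
Oct 25, 1895 → Oct 25, 1896: 366 days (Feb 29, 1896 is in that span).
Oct 25, 1896 → Nov 25, 1896: 31 days (October has 31).
Nov 25, 1896 → Dec 25, 1896: 30 days (November has 30).
Dec 25, 1896 → Jan 3, 1897: 9 days.
Total: 5184 days.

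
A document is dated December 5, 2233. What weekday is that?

Thursday

Doomsday rule: the anchor day for the 2200s is Friday. For year 33: 33÷12 = 2 r 9, and 9÷4 = 2, so 2+9+2 = 13.
Friday + 13 ≡ Thursday — that's 2233's doomsday.
In December the doomsday date is Dec 12.
Dec 5 is 7 days before Dec 12; 7 mod 7 = 0, so Thursday − 0 = Thursday.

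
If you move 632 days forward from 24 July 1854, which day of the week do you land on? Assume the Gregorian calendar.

Wednesday

First find the weekday of Jul 24, 1854. Doomsday rule: the anchor day for the 1800s is Friday. For year 54: 54÷12 = 4 r 6, and 6÷4 = 1, so 4+6+1 = 11.
Friday + 11 ≡ Tuesday — that's 1854's doomsday.
In July the doomsday date is Jul 11.
Jul 24 is 13 days after Jul 11; 13 mod 7 = 6, so Tuesday + 6 = Monday.
632 mod 7 = 2, so 632 days after a Monday is Monday + 2 = Wednesday.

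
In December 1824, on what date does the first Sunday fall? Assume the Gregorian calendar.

December 5, 1824

December 1, 1824 is a Wednesday.
The first Sunday is therefore December 5 (4 days later).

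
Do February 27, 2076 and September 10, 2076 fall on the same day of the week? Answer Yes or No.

From Feb 27, 2076 to Sep 10, 2076 is 196 days.
196 mod 7 = 0, so they are the same weekday.
(Feb 27, 2076 is a Thursday; Sep 10, 2076 is a Thursday.)

Yes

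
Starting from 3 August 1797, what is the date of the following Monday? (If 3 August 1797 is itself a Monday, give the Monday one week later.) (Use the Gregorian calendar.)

Aug 3, 1797 is a Thursday.
From Thursday to the next Monday is 4 days.
Aug 3, 1797 + 4 = Aug 7, 1797.

August 7, 1797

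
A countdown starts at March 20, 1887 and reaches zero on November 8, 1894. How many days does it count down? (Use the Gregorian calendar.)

Mar 20, 1887 → Mar 20, 1888: 366 days (Feb 29, 1888 is in that span).
Mar 20, 1888 → Mar 20, 1889: 365 days.
Mar 20, 1889 → Mar 20, 1890: 365 days.
Mar 20, 1890 → Mar 20, 1891: 365 days.
Mar 20, 1891 → Mar 20, 1892: 366 days (Feb 29, 1892 is in that span).
Mar 20, 1892 → Mar 20, 1893: 365 days.
Mar 20, 1893 → Mar 20, 1894: 365 days.
Mar 20, 1894 → Apr 20, 1894: 31 days (March has 31).
Apr 20, 1894 → May 20, 1894: 30 days (April has 30).
May 20, 1894 → Jun 20, 1894: 31 days (May has 31).
Jun 20, 1894 → Jul 20, 1894: 30 days (June has 30).
Jul 20, 1894 → Aug 20, 1894: 31 days (July has 31).
Aug 20, 1894 → Sep 20, 1894: 31 days (August has 31).
Sep 20, 1894 → Oct 20, 1894: 30 days (September has 30).
Oct 20, 1894 → Nov 8, 1894: 19 days.
Total: 2790 days.

2790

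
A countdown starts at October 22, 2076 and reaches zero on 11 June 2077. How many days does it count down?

Oct 22, 2076 → Nov 22, 2076: 31 days (October has 31).
Nov 22, 2076 → Dec 22, 2076: 30 days (November has 30).
Dec 22, 2076 → Jan 22, 2077: 31 days (December has 31).
Jan 22, 2077 → Feb 22, 2077: 31 days (January has 31).
Feb 22, 2077 → Mar 22, 2077: 28 days (February has 28).
Mar 22, 2077 → Apr 22, 2077: 31 days (March has 31).
Apr 22, 2077 → May 22, 2077: 30 days (April has 30).
May 22, 2077 → Jun 11, 2077: 20 days.
Total: 232 days.

232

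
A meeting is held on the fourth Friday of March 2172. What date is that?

March 1, 2172 is a Sunday.
The first Friday is therefore March 6 (5 days later).
The fourth Friday is 6 + 3×7 = March 27.

March 27, 2172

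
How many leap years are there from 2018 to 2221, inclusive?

49

Multiples of 4 in [2018,2221]: 51.
Of those, multiples of 100: 2 (not leap unless ÷400).
Multiples of 400: 0.
Leap years = 51 − 2 + 0 = 49.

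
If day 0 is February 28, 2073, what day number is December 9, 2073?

284

Feb 28, 2073 → Mar 28, 2073: 28 days (February has 28).
Mar 28, 2073 → Apr 28, 2073: 31 days (March has 31).
Apr 28, 2073 → May 28, 2073: 30 days (April has 30).
May 28, 2073 → Jun 28, 2073: 31 days (May has 31).
Jun 28, 2073 → Jul 28, 2073: 30 days (June has 30).
Jul 28, 2073 → Aug 28, 2073: 31 days (July has 31).
Aug 28, 2073 → Sep 28, 2073: 31 days (August has 31).
Sep 28, 2073 → Oct 28, 2073: 30 days (September has 30).
Oct 28, 2073 → Nov 28, 2073: 31 days (October has 31).
Nov 28, 2073 → Dec 9, 2073: 11 days.
Total: 284 days.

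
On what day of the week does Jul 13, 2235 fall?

Doomsday rule: the anchor day for the 2200s is Friday. For year 35: 35÷12 = 2 r 11, and 11÷4 = 2, so 2+11+2 = 15.
Friday + 15 ≡ Saturday — that's 2235's doomsday.
In July the doomsday date is Jul 11.
Jul 13 is 2 days after Jul 11; 2 mod 7 = 2, so Saturday + 2 = Monday.

Monday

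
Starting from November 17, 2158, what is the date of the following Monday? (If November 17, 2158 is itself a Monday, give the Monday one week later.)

November 20, 2158

Nov 17, 2158 is a Friday.
From Friday to the next Monday is 3 days.
Nov 17, 2158 + 3 = Nov 20, 2158.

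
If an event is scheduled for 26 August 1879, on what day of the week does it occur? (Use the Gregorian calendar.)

Doomsday rule: the anchor day for the 1800s is Friday. For year 79: 79÷12 = 6 r 7, and 7÷4 = 1, so 6+7+1 = 14.
Friday + 14 ≡ Friday — that's 1879's doomsday.
In August the doomsday date is Aug 8.
Aug 26 is 18 days after Aug 8; 18 mod 7 = 4, so Friday + 4 = Tuesday.

Tuesday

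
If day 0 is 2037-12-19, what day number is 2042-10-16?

Dec 19, 2037 → Dec 19, 2038: 365 days.
Dec 19, 2038 → Dec 19, 2039: 365 days.
Dec 19, 2039 → Dec 19, 2040: 366 days (Feb 29, 2040 is in that span).
Dec 19, 2040 → Dec 19, 2041: 365 days.
Dec 19, 2041 → Jan 19, 2042: 31 days (December has 31).
Jan 19, 2042 → Feb 19, 2042: 31 days (January has 31).
Feb 19, 2042 → Mar 19, 2042: 28 days (February has 28).
Mar 19, 2042 → Apr 19, 2042: 31 days (March has 31).
Apr 19, 2042 → May 19, 2042: 30 days (April has 30).
May 19, 2042 → Jun 19, 2042: 31 days (May has 31).
Jun 19, 2042 → Jul 19, 2042: 30 days (June has 30).
Jul 19, 2042 → Aug 19, 2042: 31 days (July has 31).
Aug 19, 2042 → Sep 19, 2042: 31 days (August has 31).
Sep 19, 2042 → Oct 16, 2042: 27 days.
Total: 1762 days.

1762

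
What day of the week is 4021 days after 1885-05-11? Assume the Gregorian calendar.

Thursday

May 11, 1885 is a Monday.
4021 mod 7 = 3, so 4021 days after a Monday is Monday + 3 = Thursday.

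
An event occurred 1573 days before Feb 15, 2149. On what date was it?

−366 (one year; includes Feb 29, 2148) → Feb 15, 2148 (1207 left).
−365 (one year) → Feb 15, 2147 (842 left).
−365 (one year) → Feb 15, 2146 (477 left).
−365 (one year) → Feb 15, 2145 (112 left).
−15 → Jan 31, 2145 (end of Jan, 31 days; 97 left).
−31 → Dec 31, 2144 (end of Dec, 31 days; 66 left).
−31 → Nov 30, 2144 (end of Nov, 30 days; 35 left).
−30 → Oct 31, 2144 (end of Oct, 31 days; 5 left).
−5 → Oct 26, 2144.

October 26, 2144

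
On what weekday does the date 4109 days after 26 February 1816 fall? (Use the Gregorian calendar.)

Monday

First find the weekday of Feb 26, 1816. Doomsday rule: the anchor day for the 1800s is Friday. For year 16: 16÷12 = 1 r 4, and 4÷4 = 1, so 1+4+1 = 6.
Friday + 6 ≡ Thursday — that's 1816's doomsday.
In February the doomsday date is Feb 29 (1816 is a leap year (divisible by 4)).
Feb 26 is 3 days before Feb 29; 3 mod 7 = 3, so Thursday − 3 = Monday.
4109 mod 7 = 0, so 4109 days after a Monday is Monday + 0 = Monday.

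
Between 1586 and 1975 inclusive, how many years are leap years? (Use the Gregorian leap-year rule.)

Multiples of 4 in [1586,1975]: 97.
Of those, multiples of 100: 4 (not leap unless ÷400).
Multiples of 400: 1.
Leap years = 97 − 4 + 1 = 94.

94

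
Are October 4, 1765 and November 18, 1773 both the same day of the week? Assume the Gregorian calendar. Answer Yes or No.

From Oct 4, 1765 to Nov 18, 1773 is 2967 days.
2967 mod 7 = 6, so they are different weekdays.
(Oct 4, 1765 is a Friday; Nov 18, 1773 is a Thursday.)

No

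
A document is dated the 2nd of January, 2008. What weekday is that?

Wednesday

Doomsday rule: the anchor day for the 2000s is Tuesday. For year 08: 8÷12 = 0 r 8, and 8÷4 = 2, so 0+8+2 = 10.
Tuesday + 10 ≡ Friday — that's 2008's doomsday.
In January the doomsday date is Jan 4 (2008 is a leap year (divisible by 4)).
Jan 2 is 2 days before Jan 4; 2 mod 7 = 2, so Friday − 2 = Wednesday.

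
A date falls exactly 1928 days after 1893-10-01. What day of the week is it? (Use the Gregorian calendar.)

Wednesday

Oct 1, 1893 is a Sunday.
1928 mod 7 = 3, so 1928 days after a Sunday is Sunday + 3 = Wednesday.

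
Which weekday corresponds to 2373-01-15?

Doomsday rule: the anchor day for the 2300s is Wednesday. For year 73: 73÷12 = 6 r 1, and 1÷4 = 0, so 6+1+0 = 7.
Wednesday + 7 ≡ Wednesday — that's 2373's doomsday.
In January the doomsday date is Jan 3 (2373 is not a leap year).
Jan 15 is 12 days after Jan 3; 12 mod 7 = 5, so Wednesday + 5 = Monday.

Monday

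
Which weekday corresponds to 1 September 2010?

Doomsday rule: the anchor day for the 2000s is Tuesday. For year 10: 10÷12 = 0 r 10, and 10÷4 = 2, so 0+10+2 = 12.
Tuesday + 12 ≡ Sunday — that's 2010's doomsday.
In September the doomsday date is Sep 5.
Sep 1 is 4 days before Sep 5; 4 mod 7 = 4, so Sunday − 4 = Wednesday.

Wednesday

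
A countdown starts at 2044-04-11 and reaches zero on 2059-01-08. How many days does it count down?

Apr 11, 2044 → Apr 11, 2045: 365 days.
Apr 11, 2045 → Apr 11, 2046: 365 days.
Apr 11, 2046 → Apr 11, 2047: 365 days.
Apr 11, 2047 → Apr 11, 2048: 366 days (Feb 29, 2048 is in that span).
Apr 11, 2048 → Apr 11, 2049: 365 days.
Apr 11, 2049 → Apr 11, 2050: 365 days.
Apr 11, 2050 → Apr 11, 2051: 365 days.
Apr 11, 2051 → Apr 11, 2052: 366 days (Feb 29, 2052 is in that span).
Apr 11, 2052 → Apr 11, 2053: 365 days.
Apr 11, 2053 → Apr 11, 2054: 365 days.
Apr 11, 2054 → Apr 11, 2055: 365 days.
Apr 11, 2055 → Apr 11, 2056: 366 days (Feb 29, 2056 is in that span).
Apr 11, 2056 → Apr 11, 2057: 365 days.
Apr 11, 2057 → Apr 11, 2058: 365 days.
Apr 11, 2058 → May 11, 2058: 30 days (April has 30).
May 11, 2058 → Jun 11, 2058: 31 days (May has 31).
Jun 11, 2058 → Jul 11, 2058: 30 days (June has 30).
Jul 11, 2058 → Aug 11, 2058: 31 days (July has 31).
Aug 11, 2058 → Sep 11, 2058: 31 days (August has 31).
Sep 11, 2058 → Oct 11, 2058: 30 days (September has 30).
Oct 11, 2058 → Nov 11, 2058: 31 days (October has 31).
Nov 11, 2058 → Dec 11, 2058: 30 days (November has 30).
Dec 11, 2058 → Jan 8, 2059: 28 days.
Total: 5385 days.

5385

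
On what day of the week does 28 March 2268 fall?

Doomsday rule: the anchor day for the 2200s is Friday. For year 68: 68÷12 = 5 r 8, and 8÷4 = 2, so 5+8+2 = 15.
Friday + 15 ≡ Saturday — that's 2268's doomsday.
In March the doomsday date is Mar 14.
Mar 28 is 14 days after Mar 14; 14 mod 7 = 0, so Saturday + 0 = Saturday.

Saturday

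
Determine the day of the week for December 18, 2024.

Doomsday rule: the anchor day for the 2000s is Tuesday. For year 24: 24÷12 = 2 r 0, and 0÷4 = 0, so 2+0+0 = 2.
Tuesday + 2 ≡ Thursday — that's 2024's doomsday.
In December the doomsday date is Dec 12.
Dec 18 is 6 days after Dec 12; 6 mod 7 = 6, so Thursday + 6 = Wednesday.

Wednesday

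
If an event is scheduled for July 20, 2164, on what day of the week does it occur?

Doomsday rule: the anchor day for the 2100s is Sunday. For year 64: 64÷12 = 5 r 4, and 4÷4 = 1, so 5+4+1 = 10.
Sunday + 10 ≡ Wednesday — that's 2164's doomsday.
In July the doomsday date is Jul 11.
Jul 20 is 9 days after Jul 11; 9 mod 7 = 2, so Wednesday + 2 = Friday.

Friday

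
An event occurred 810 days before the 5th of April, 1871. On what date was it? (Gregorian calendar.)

January 15, 1869

−365 (one year) → Apr 5, 1870 (445 left).
−365 (one year) → Apr 5, 1869 (80 left).
−5 → Mar 31, 1869 (end of Mar, 31 days; 75 left).
−31 → Feb 28, 1869 (end of Feb, 28 days; 44 left).
−28 → Jan 31, 1869 (end of Jan, 31 days; 16 left).
−16 → Jan 15, 1869.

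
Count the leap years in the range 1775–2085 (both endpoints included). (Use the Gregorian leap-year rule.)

76

Multiples of 4 in [1775,2085]: 78.
Of those, multiples of 100: 3 (not leap unless ÷400).
Multiples of 400: 1.
Leap years = 78 − 3 + 1 = 76.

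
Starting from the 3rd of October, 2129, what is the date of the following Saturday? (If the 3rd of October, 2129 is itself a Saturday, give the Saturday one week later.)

Oct 3, 2129 is a Monday.
From Monday to the next Saturday is 5 days.
Oct 3, 2129 + 5 = Oct 8, 2129.

October 8, 2129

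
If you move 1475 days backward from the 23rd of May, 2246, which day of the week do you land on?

Monday

First find the weekday of May 23, 2246. Doomsday rule: the anchor day for the 2200s is Friday. For year 46: 46÷12 = 3 r 10, and 10÷4 = 2, so 3+10+2 = 15.
Friday + 15 ≡ Saturday — that's 2246's doomsday.
In May the doomsday date is May 9.
May 23 is 14 days after May 9; 14 mod 7 = 0, so Saturday + 0 = Saturday.
1475 mod 7 = 5, so 1475 days before a Saturday is Saturday − 5 = Monday.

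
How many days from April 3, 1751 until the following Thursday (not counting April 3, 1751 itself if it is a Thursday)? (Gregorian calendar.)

5

Apr 3, 1751 is a Saturday.
From Saturday to the next Thursday is 5 days.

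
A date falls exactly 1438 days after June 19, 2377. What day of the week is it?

Jun 19, 2377 is a Sunday.
1438 mod 7 = 3, so 1438 days after a Sunday is Sunday + 3 = Wednesday.

Wednesday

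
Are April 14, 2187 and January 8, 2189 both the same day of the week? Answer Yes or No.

No

From Apr 14, 2187 to Jan 8, 2189 is 635 days.
635 mod 7 = 5, so they are different weekdays.
(Apr 14, 2187 is a Saturday; Jan 8, 2189 is a Thursday.)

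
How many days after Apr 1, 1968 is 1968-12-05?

248

Apr 1, 1968 → May 1, 1968: 30 days (April has 30).
May 1, 1968 → Jun 1, 1968: 31 days (May has 31).
Jun 1, 1968 → Jul 1, 1968: 30 days (June has 30).
Jul 1, 1968 → Aug 1, 1968: 31 days (July has 31).
Aug 1, 1968 → Sep 1, 1968: 31 days (August has 31).
Sep 1, 1968 → Oct 1, 1968: 30 days (September has 30).
Oct 1, 1968 → Nov 1, 1968: 31 days (October has 31).
Nov 1, 1968 → Dec 1, 1968: 30 days (November has 30).
Dec 1, 1968 → Dec 5, 1968: 4 days.
Total: 248 days.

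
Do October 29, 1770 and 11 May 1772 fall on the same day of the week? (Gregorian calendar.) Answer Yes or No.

From Oct 29, 1770 to May 11, 1772 is 560 days.
560 mod 7 = 0, so they are the same weekday.
(Oct 29, 1770 is a Monday; May 11, 1772 is a Monday.)

Yes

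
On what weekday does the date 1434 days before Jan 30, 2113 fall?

Tuesday

First find the weekday of Jan 30, 2113. Doomsday rule: the anchor day for the 2100s is Sunday. For year 13: 13÷12 = 1 r 1, and 1÷4 = 0, so 1+1+0 = 2.
Sunday + 2 ≡ Tuesday — that's 2113's doomsday.
In January the doomsday date is Jan 3 (2113 is not a leap year).
Jan 30 is 27 days after Jan 3; 27 mod 7 = 6, so Tuesday + 6 = Monday.
1434 mod 7 = 6, so 1434 days before a Monday is Monday − 6 = Tuesday.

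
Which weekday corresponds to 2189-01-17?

Doomsday rule: the anchor day for the 2100s is Sunday. For year 89: 89÷12 = 7 r 5, and 5÷4 = 1, so 7+5+1 = 13.
Sunday + 13 ≡ Saturday — that's 2189's doomsday.
In January the doomsday date is Jan 3 (2189 is not a leap year).
Jan 17 is 14 days after Jan 3; 14 mod 7 = 0, so Saturday + 0 = Saturday.

Saturday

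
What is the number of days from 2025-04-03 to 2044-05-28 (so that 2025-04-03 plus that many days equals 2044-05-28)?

6995

Apr 3, 2025 → Apr 3, 2026: 365 days.
Apr 3, 2026 → Apr 3, 2027: 365 days.
Apr 3, 2027 → Apr 3, 2028: 366 days (Feb 29, 2028 is in that span).
Apr 3, 2028 → Apr 3, 2029: 365 days.
Apr 3, 2029 → Apr 3, 2030: 365 days.
Apr 3, 2030 → Apr 3, 2031: 365 days.
Apr 3, 2031 → Apr 3, 2032: 366 days (Feb 29, 2032 is in that span).
Apr 3, 2032 → Apr 3, 2033: 365 days.
Apr 3, 2033 → Apr 3, 2034: 365 days.
Apr 3, 2034 → Apr 3, 2035: 365 days.
Apr 3, 2035 → Apr 3, 2036: 366 days (Feb 29, 2036 is in that span).
Apr 3, 2036 → Apr 3, 2037: 365 days.
Apr 3, 2037 → Apr 3, 2038: 365 days.
Apr 3, 2038 → Apr 3, 2039: 365 days.
Apr 3, 2039 → Apr 3, 2040: 366 days (Feb 29, 2040 is in that span).
Apr 3, 2040 → Apr 3, 2041: 365 days.
Apr 3, 2041 → Apr 3, 2042: 365 days.
Apr 3, 2042 → Apr 3, 2043: 365 days.
Apr 3, 2043 → Apr 3, 2044: 366 days (Feb 29, 2044 is in that span).
Apr 3, 2044 → May 3, 2044: 30 days (April has 30).
May 3, 2044 → May 28, 2044: 25 days.
Total: 6995 days.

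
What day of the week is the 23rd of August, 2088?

Doomsday rule: the anchor day for the 2000s is Tuesday. For year 88: 88÷12 = 7 r 4, and 4÷4 = 1, so 7+4+1 = 12.
Tuesday + 12 ≡ Sunday — that's 2088's doomsday.
In August the doomsday date is Aug 8.
Aug 23 is 15 days after Aug 8; 15 mod 7 = 1, so Sunday + 1 = Monday.

Monday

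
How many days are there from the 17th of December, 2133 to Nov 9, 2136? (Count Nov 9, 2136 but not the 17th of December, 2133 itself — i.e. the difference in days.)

Dec 17, 2133 → Dec 17, 2134: 365 days.
Dec 17, 2134 → Dec 17, 2135: 365 days.
Dec 17, 2135 → Jan 17, 2136: 31 days (December has 31).
Jan 17, 2136 → Feb 17, 2136: 31 days (January has 31).
Feb 17, 2136 → Mar 17, 2136: 29 days (February has 29).
Mar 17, 2136 → Apr 17, 2136: 31 days (March has 31).
Apr 17, 2136 → May 17, 2136: 30 days (April has 30).
May 17, 2136 → Jun 17, 2136: 31 days (May has 31).
Jun 17, 2136 → Jul 17, 2136: 30 days (June has 30).
Jul 17, 2136 → Aug 17, 2136: 31 days (July has 31).
Aug 17, 2136 → Sep 17, 2136: 31 days (August has 31).
Sep 17, 2136 → Oct 17, 2136: 30 days (September has 30).
Oct 17, 2136 → Nov 9, 2136: 23 days.
Total: 1058 days.

1058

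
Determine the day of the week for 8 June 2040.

Friday

January 1, 2040 is a Sunday.
Jan 1, 2040 → Feb 1, 2040: 31 days (January has 31).
Feb 1, 2040 → Mar 1, 2040: 29 days (February has 29).
Mar 1, 2040 → Apr 1, 2040: 31 days (March has 31).
Apr 1, 2040 → May 1, 2040: 30 days (April has 30).
May 1, 2040 → Jun 1, 2040: 31 days (May has 31).
Jun 1, 2040 → Jun 8, 2040: 7 days.
Total: 159 days.
159 mod 7 = 5, so Sunday + 5 = Friday.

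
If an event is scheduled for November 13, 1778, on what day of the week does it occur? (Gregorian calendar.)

Friday

Doomsday rule: the anchor day for the 1700s is Sunday. For year 78: 78÷12 = 6 r 6, and 6÷4 = 1, so 6+6+1 = 13.
Sunday + 13 ≡ Saturday — that's 1778's doomsday.
In November the doomsday date is Nov 7.
Nov 13 is 6 days after Nov 7; 6 mod 7 = 6, so Saturday + 6 = Friday.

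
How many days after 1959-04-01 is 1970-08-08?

4147

Apr 1, 1959 → Apr 1, 1960: 366 days (Feb 29, 1960 is in that span).
Apr 1, 1960 → Apr 1, 1961: 365 days.
Apr 1, 1961 → Apr 1, 1962: 365 days.
Apr 1, 1962 → Apr 1, 1963: 365 days.
Apr 1, 1963 → Apr 1, 1964: 366 days (Feb 29, 1964 is in that span).
Apr 1, 1964 → Apr 1, 1965: 365 days.
Apr 1, 1965 → Apr 1, 1966: 365 days.
Apr 1, 1966 → Apr 1, 1967: 365 days.
Apr 1, 1967 → Apr 1, 1968: 366 days (Feb 29, 1968 is in that span).
Apr 1, 1968 → Apr 1, 1969: 365 days.
Apr 1, 1969 → Apr 1, 1970: 365 days.
Apr 1, 1970 → May 1, 1970: 30 days (April has 30).
May 1, 1970 → Jun 1, 1970: 31 days (May has 31).
Jun 1, 1970 → Jul 1, 1970: 30 days (June has 30).
Jul 1, 1970 → Aug 1, 1970: 31 days (July has 31).
Aug 1, 1970 → Aug 8, 1970: 7 days.
Total: 4147 days.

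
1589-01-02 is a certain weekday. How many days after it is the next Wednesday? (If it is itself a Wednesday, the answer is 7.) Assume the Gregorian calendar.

2

Jan 2, 1589 is a Monday.
From Monday to the next Wednesday is 2 days.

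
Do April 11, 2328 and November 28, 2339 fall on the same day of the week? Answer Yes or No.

From Apr 11, 2328 to Nov 28, 2339 is 4248 days.
4248 mod 7 = 6, so they are different weekdays.
(Apr 11, 2328 is a Wednesday; Nov 28, 2339 is a Tuesday.)

No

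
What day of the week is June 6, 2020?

Saturday

Doomsday rule: the anchor day for the 2000s is Tuesday. For year 20: 20÷12 = 1 r 8, and 8÷4 = 2, so 1+8+2 = 11.
Tuesday + 11 ≡ Saturday — that's 2020's doomsday.
In June the doomsday date is Jun 6.
Jun 6 is the doomsday itself: Saturday.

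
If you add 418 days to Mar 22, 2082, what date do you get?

May 14, 2083

+365 (one year) → Mar 22, 2083 (53 left).
Mar has 31 days: +10 → Apr 1, 2083 (43 left).
Apr has 30 days: +30 → May 1, 2083 (13 left).
+13 → May 14, 2083.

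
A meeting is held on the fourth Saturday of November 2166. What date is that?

November 1, 2166 is a Saturday.
The first Saturday is therefore November 1 (same day).
The fourth Saturday is 1 + 3×7 = November 22.

November 22, 2166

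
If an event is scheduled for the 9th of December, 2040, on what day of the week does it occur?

Sunday

January 1, 2040 is a Sunday.
Jan 1, 2040 → Feb 1, 2040: 31 days (January has 31).
Feb 1, 2040 → Mar 1, 2040: 29 days (February has 29).
Mar 1, 2040 → Apr 1, 2040: 31 days (March has 31).
Apr 1, 2040 → May 1, 2040: 30 days (April has 30).
May 1, 2040 → Jun 1, 2040: 31 days (May has 31).
Jun 1, 2040 → Jul 1, 2040: 30 days (June has 30).
Jul 1, 2040 → Aug 1, 2040: 31 days (July has 31).
Aug 1, 2040 → Sep 1, 2040: 31 days (August has 31).
Sep 1, 2040 → Oct 1, 2040: 30 days (September has 30).
Oct 1, 2040 → Nov 1, 2040: 31 days (October has 31).
Nov 1, 2040 → Dec 1, 2040: 30 days (November has 30).
Dec 1, 2040 → Dec 9, 2040: 8 days.
Total: 343 days.
343 mod 7 = 0, so Sunday + 0 = Sunday.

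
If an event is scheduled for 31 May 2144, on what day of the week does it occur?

Sunday

January 1, 2144 is a Wednesday.
Jan 1, 2144 → Feb 1, 2144: 31 days (January has 31).
Feb 1, 2144 → Mar 1, 2144: 29 days (February has 29).
Mar 1, 2144 → Apr 1, 2144: 31 days (March has 31).
Apr 1, 2144 → May 1, 2144: 30 days (April has 30).
May 1, 2144 → May 31, 2144: 30 days.
Total: 151 days.
151 mod 7 = 4, so Wednesday + 4 = Sunday.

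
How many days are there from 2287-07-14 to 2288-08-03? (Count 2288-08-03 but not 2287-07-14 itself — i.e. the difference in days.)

386

Jul 14, 2287 → Aug 14, 2287: 31 days (July has 31).
Aug 14, 2287 → Sep 14, 2287: 31 days (August has 31).
Sep 14, 2287 → Oct 14, 2287: 30 days (September has 30).
Oct 14, 2287 → Nov 14, 2287: 31 days (October has 31).
Nov 14, 2287 → Dec 14, 2287: 30 days (November has 30).
Dec 14, 2287 → Jan 14, 2288: 31 days (December has 31).
Jan 14, 2288 → Feb 14, 2288: 31 days (January has 31).
Feb 14, 2288 → Mar 14, 2288: 29 days (February has 29).
Mar 14, 2288 → Apr 14, 2288: 31 days (March has 31).
Apr 14, 2288 → May 14, 2288: 30 days (April has 30).
May 14, 2288 → Jun 14, 2288: 31 days (May has 31).
Jun 14, 2288 → Jul 14, 2288: 30 days (June has 30).
Jul 14, 2288 → Aug 3, 2288: 20 days.
Total: 386 days.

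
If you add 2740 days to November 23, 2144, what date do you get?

May 25, 2152

+365 (one year) → Nov 23, 2145 (2375 left).
+365 (one year) → Nov 23, 2146 (2010 left).
+365 (one year) → Nov 23, 2147 (1645 left).
+366 (one year; includes Feb 29, 2148) → Nov 23, 2148 (1279 left).
+365 (one year) → Nov 23, 2149 (914 left).
+365 (one year) → Nov 23, 2150 (549 left).
+365 (one year) → Nov 23, 2151 (184 left).
Nov has 30 days: +8 → Dec 1, 2151 (176 left).
Dec has 31 days: +31 → Jan 1, 2152 (145 left).
Jan has 31 days: +31 → Feb 1, 2152 (114 left).
Feb has 29 days: +29 → Mar 1, 2152 (85 left).
Mar has 31 days: +31 → Apr 1, 2152 (54 left).
Apr has 30 days: +30 → May 1, 2152 (24 left).
+24 → May 25, 2152.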